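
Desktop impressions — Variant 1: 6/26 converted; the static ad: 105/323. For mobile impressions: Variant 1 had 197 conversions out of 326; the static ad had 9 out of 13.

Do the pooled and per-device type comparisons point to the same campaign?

Desktop: Variant 1 6/26 = 23.1%, the static ad 105/323 = 32.5% → the static ad
Mobile: Variant 1 197/326 = 60.4%, the static ad 9/13 = 69.2% → the static ad
Overall: Variant 1 203/352 = 57.7%, the static ad 114/336 = 33.9% → Variant 1
The static ad wins each device group but Variant 1 wins overall — the comparison reverses. The static ad's impressions skew toward desktop, which has a lower base rate.

No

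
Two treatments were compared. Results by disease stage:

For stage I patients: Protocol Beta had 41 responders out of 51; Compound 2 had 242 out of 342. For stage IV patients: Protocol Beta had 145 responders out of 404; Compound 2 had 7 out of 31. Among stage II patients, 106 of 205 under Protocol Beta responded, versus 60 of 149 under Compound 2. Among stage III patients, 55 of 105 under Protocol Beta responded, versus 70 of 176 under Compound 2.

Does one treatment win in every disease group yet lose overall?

Yes

Stage I: Protocol Beta 41/51 = 80.4%, Compound 2 242/342 = 70.8% → Protocol Beta
Stage IV: Protocol Beta 145/404 = 35.9%, Compound 2 7/31 = 22.6% → Protocol Beta
Stage II: Protocol Beta 106/205 = 51.7%, Compound 2 60/149 = 40.3% → Protocol Beta
Stage III: Protocol Beta 55/105 = 52.4%, Compound 2 70/176 = 39.8% → Protocol Beta
Overall: Protocol Beta 347/765 = 45.4%, Compound 2 379/698 = 54.3% → Compound 2
Protocol Beta wins each disease group but Compound 2 wins overall — the comparison reverses. Protocol Beta's patients skew toward stage IV, which has a lower base rate.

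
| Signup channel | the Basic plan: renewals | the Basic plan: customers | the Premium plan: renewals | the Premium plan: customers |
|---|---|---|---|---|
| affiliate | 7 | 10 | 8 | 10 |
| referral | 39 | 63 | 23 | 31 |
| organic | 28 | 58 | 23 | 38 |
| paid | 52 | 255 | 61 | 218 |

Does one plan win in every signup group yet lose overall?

No

Affiliate: the Basic plan 7/10 = 70.0%, the Premium plan 8/10 = 80.0% → the Premium plan
Referral: the Basic plan 39/63 = 61.9%, the Premium plan 23/31 = 74.2% → the Premium plan
Organic: the Basic plan 28/58 = 48.3%, the Premium plan 23/38 = 60.5% → the Premium plan
Paid: the Basic plan 52/255 = 20.4%, the Premium plan 61/218 = 28.0% → the Premium plan
Overall: the Basic plan 126/386 = 32.6%, the Premium plan 115/297 = 38.7% → the Premium plan
The Premium plan wins overall and in every signup group — no reversal.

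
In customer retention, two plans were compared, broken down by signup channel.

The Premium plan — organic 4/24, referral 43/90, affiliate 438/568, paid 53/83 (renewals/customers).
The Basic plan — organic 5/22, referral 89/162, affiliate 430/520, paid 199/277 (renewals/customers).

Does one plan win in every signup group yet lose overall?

No

Organic: the Premium plan 4/24 = 16.7%, the Basic plan 5/22 = 22.7% → the Basic plan
Referral: the Premium plan 43/90 = 47.8%, the Basic plan 89/162 = 54.9% → the Basic plan
Affiliate: the Premium plan 438/568 = 77.1%, the Basic plan 430/520 = 82.7% → the Basic plan
Paid: the Premium plan 53/83 = 63.9%, the Basic plan 199/277 = 71.8% → the Basic plan
Overall: the Premium plan 538/765 = 70.3%, the Basic plan 723/981 = 73.7% → the Basic plan
The Basic plan wins overall and in every signup group — no reversal.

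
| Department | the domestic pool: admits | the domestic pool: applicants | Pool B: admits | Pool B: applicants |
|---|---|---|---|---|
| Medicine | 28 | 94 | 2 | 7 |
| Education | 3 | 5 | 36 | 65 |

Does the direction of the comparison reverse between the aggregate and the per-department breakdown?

Yes

Medicine: the domestic pool 28/94 = 29.8%, Pool B 2/7 = 28.6% → the domestic pool
Education: the domestic pool 3/5 = 60.0%, Pool B 36/65 = 55.4% → the domestic pool
Overall: the domestic pool 31/99 = 31.3%, Pool B 38/72 = 52.8% → Pool B
The domestic pool wins each department group but Pool B wins overall — the comparison reverses. The domestic pool's applicants skew toward Medicine, which has a lower base rate.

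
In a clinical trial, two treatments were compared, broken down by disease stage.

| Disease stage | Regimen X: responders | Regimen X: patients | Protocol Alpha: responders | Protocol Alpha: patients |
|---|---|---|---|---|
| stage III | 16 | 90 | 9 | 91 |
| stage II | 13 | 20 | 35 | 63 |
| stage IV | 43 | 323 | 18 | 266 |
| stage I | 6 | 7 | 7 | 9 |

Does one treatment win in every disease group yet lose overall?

No

Stage III: Regimen X 16/90 = 17.8%, Protocol Alpha 9/91 = 9.9% → Regimen X
Stage II: Regimen X 13/20 = 65.0%, Protocol Alpha 35/63 = 55.6% → Regimen X
Stage IV: Regimen X 43/323 = 13.3%, Protocol Alpha 18/266 = 6.8% → Regimen X
Stage I: Regimen X 6/7 = 85.7%, Protocol Alpha 7/9 = 77.8% → Regimen X
Overall: Regimen X 78/440 = 17.7%, Protocol Alpha 69/429 = 16.1% → Regimen X
Regimen X wins overall and in every disease group — no reversal.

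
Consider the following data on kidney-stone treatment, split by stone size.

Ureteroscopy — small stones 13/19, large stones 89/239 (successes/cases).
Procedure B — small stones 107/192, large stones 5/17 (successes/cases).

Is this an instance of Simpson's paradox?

Yes

Small stones: ureteroscopy 13/19 = 68.4%, Procedure B 107/192 = 55.7% → ureteroscopy
Large stones: ureteroscopy 89/239 = 37.2%, Procedure B 5/17 = 29.4% → ureteroscopy
Overall: ureteroscopy 102/258 = 39.5%, Procedure B 112/209 = 53.6% → Procedure B
Ureteroscopy wins each stone group but Procedure B wins overall — the comparison reverses. Ureteroscopy's cases skew toward large stones, which has a lower base rate.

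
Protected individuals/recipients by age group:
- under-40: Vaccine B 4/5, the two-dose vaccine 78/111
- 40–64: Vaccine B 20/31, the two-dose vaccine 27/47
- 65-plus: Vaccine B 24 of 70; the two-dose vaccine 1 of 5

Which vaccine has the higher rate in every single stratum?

Under-40: Vaccine B 4/5 = 80.0%, the two-dose vaccine 78/111 = 70.3% → Vaccine B
40–64: Vaccine B 20/31 = 64.5%, the two-dose vaccine 27/47 = 57.4% → Vaccine B
65-plus: Vaccine B 24/70 = 34.3%, the two-dose vaccine 1/5 = 20.0% → Vaccine B
Vaccine B has the higher rate in all 3 groups.

Vaccine B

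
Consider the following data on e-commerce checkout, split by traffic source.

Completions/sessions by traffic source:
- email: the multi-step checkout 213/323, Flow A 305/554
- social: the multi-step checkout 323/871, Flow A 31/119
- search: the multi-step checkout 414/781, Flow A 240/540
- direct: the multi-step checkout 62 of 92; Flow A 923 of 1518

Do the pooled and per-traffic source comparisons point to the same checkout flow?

No

Email: the multi-step checkout 213/323 = 65.9%, Flow A 305/554 = 55.1% → the multi-step checkout
Social: the multi-step checkout 323/871 = 37.1%, Flow A 31/119 = 26.1% → the multi-step checkout
Search: the multi-step checkout 414/781 = 53.0%, Flow A 240/540 = 44.4% → the multi-step checkout
Direct: the multi-step checkout 62/92 = 67.4%, Flow A 923/1518 = 60.8% → the multi-step checkout
Overall: the multi-step checkout 1012/2067 = 49.0%, Flow A 1499/2731 = 54.9% → Flow A
The multi-step checkout wins each traffic group but Flow A wins overall — the comparison reverses. The multi-step checkout's sessions skew toward social, which has a lower base rate.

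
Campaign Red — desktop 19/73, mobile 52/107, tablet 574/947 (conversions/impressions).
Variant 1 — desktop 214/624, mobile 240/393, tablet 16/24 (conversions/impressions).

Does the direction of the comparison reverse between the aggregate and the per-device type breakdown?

Yes

Desktop: Campaign Red 19/73 = 26.0%, Variant 1 214/624 = 34.3% → Variant 1
Mobile: Campaign Red 52/107 = 48.6%, Variant 1 240/393 = 61.1% → Variant 1
Tablet: Campaign Red 574/947 = 60.6%, Variant 1 16/24 = 66.7% → Variant 1
Overall: Campaign Red 645/1127 = 57.2%, Variant 1 470/1041 = 45.1% → Campaign Red
Variant 1 wins each device group but Campaign Red wins overall — the comparison reverses. Variant 1's impressions skew toward desktop, which has a lower base rate.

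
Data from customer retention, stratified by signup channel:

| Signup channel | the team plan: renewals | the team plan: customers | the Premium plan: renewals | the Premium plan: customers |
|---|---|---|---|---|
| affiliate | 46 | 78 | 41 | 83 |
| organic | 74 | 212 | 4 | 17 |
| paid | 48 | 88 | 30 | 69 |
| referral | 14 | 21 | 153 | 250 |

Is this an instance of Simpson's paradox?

Affiliate: the team plan 46/78 = 59.0%, the Premium plan 41/83 = 49.4% → the team plan
Organic: the team plan 74/212 = 34.9%, the Premium plan 4/17 = 23.5% → the team plan
Paid: the team plan 48/88 = 54.5%, the Premium plan 30/69 = 43.5% → the team plan
Referral: the team plan 14/21 = 66.7%, the Premium plan 153/250 = 61.2% → the team plan
Overall: the team plan 182/399 = 45.6%, the Premium plan 228/419 = 54.4% → the Premium plan
The team plan wins each signup group but the Premium plan wins overall — the comparison reverses. The team plan's customers skew toward organic, which has a lower base rate.

Yes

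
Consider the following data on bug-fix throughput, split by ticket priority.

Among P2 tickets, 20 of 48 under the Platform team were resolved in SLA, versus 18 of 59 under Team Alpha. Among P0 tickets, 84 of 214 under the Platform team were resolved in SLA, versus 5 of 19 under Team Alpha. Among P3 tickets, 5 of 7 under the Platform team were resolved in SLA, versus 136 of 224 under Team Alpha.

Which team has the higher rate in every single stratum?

the Platform team

P2: the Platform team 20/48 = 41.7%, Team Alpha 18/59 = 30.5% → the Platform team
P0: the Platform team 84/214 = 39.3%, Team Alpha 5/19 = 26.3% → the Platform team
P3: the Platform team 5/7 = 71.4%, Team Alpha 136/224 = 60.7% → the Platform team
The Platform team has the higher rate in all 3 groups.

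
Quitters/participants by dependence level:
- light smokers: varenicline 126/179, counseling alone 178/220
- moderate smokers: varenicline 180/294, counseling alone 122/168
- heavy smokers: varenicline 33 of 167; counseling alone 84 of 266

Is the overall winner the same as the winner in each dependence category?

Yes

Light smokers: varenicline 126/179 = 70.4%, counseling alone 178/220 = 80.9% → counseling alone
Moderate smokers: varenicline 180/294 = 61.2%, counseling alone 122/168 = 72.6% → counseling alone
Heavy smokers: varenicline 33/167 = 19.8%, counseling alone 84/266 = 31.6% → counseling alone
Overall: varenicline 339/640 = 53.0%, counseling alone 384/654 = 58.7% → counseling alone
Counseling alone wins overall and in every dependence group — no reversal.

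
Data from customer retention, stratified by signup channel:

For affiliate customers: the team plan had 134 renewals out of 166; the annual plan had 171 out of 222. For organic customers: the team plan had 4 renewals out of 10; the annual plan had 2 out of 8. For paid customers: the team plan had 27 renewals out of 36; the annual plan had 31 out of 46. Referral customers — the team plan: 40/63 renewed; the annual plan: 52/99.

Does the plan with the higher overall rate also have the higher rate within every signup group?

Yes

Affiliate: the team plan 134/166 = 80.7%, the annual plan 171/222 = 77.0% → the team plan
Organic: the team plan 4/10 = 40.0%, the annual plan 2/8 = 25.0% → the team plan
Paid: the team plan 27/36 = 75.0%, the annual plan 31/46 = 67.4% → the team plan
Referral: the team plan 40/63 = 63.5%, the annual plan 52/99 = 52.5% → the team plan
Overall: the team plan 205/275 = 74.5%, the annual plan 256/375 = 68.3% → the team plan
The team plan wins overall and in every signup group — no reversal.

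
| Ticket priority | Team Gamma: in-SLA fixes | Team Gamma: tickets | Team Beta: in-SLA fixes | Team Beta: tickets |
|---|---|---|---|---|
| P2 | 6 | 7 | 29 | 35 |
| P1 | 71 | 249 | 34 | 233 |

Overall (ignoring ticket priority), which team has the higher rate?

P2: Team Gamma 6/7 = 85.7%, Team Beta 29/35 = 82.9% → Team Gamma
P1: Team Gamma 71/249 = 28.5%, Team Beta 34/233 = 14.6% → Team Gamma
Overall: Team Gamma 77/256 = 30.1%, Team Beta 63/268 = 23.5% → Team Gamma

Team Gamma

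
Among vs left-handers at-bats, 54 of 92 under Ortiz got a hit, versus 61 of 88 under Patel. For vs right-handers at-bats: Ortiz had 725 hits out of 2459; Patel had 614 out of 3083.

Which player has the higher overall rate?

Ortiz

Vs left-handers: Ortiz 54/92 = 58.7%, Patel 61/88 = 69.3% → Patel
Vs right-handers: Ortiz 725/2459 = 29.5%, Patel 614/3083 = 19.9% → Ortiz
Overall: Ortiz 779/2551 = 30.5%, Patel 675/3171 = 21.3% → Ortiz
(Neither sweeps every pitcher group, but Ortiz has the higher pooled rate.)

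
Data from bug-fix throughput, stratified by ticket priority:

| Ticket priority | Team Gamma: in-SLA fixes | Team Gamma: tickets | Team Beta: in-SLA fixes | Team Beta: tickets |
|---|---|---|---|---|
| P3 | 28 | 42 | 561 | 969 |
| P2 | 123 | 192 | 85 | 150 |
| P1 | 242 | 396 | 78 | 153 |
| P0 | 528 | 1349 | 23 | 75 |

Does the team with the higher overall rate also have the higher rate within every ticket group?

No

P3: Team Gamma 28/42 = 66.7%, Team Beta 561/969 = 57.9% → Team Gamma
P2: Team Gamma 123/192 = 64.1%, Team Beta 85/150 = 56.7% → Team Gamma
P1: Team Gamma 242/396 = 61.1%, Team Beta 78/153 = 51.0% → Team Gamma
P0: Team Gamma 528/1349 = 39.1%, Team Beta 23/75 = 30.7% → Team Gamma
Overall: Team Gamma 921/1979 = 46.5%, Team Beta 747/1347 = 55.5% → Team Beta
Team Gamma wins each ticket group but Team Beta wins overall — the comparison reverses. Team Gamma's tickets skew toward P0, which has a lower base rate.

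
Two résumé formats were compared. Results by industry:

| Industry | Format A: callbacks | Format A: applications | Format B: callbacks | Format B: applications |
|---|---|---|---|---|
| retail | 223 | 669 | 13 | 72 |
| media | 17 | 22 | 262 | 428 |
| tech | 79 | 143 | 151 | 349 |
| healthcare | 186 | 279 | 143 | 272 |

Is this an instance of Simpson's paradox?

Yes

Retail: Format A 223/669 = 33.3%, Format B 13/72 = 18.1% → Format A
Media: Format A 17/22 = 77.3%, Format B 262/428 = 61.2% → Format A
Tech: Format A 79/143 = 55.2%, Format B 151/349 = 43.3% → Format A
Healthcare: Format A 186/279 = 66.7%, Format B 143/272 = 52.6% → Format A
Overall: Format A 505/1113 = 45.4%, Format B 569/1121 = 50.8% → Format B
Format A wins each industry group but Format B wins overall — the comparison reverses. Format A's applications skew toward retail, which has a lower base rate.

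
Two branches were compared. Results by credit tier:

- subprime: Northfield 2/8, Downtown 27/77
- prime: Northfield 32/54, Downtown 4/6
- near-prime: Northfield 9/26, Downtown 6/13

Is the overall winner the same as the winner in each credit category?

No

Subprime: Northfield 2/8 = 25.0%, Downtown 27/77 = 35.1% → Downtown
Prime: Northfield 32/54 = 59.3%, Downtown 4/6 = 66.7% → Downtown
Near-prime: Northfield 9/26 = 34.6%, Downtown 6/13 = 46.2% → Downtown
Overall: Northfield 43/88 = 48.9%, Downtown 37/96 = 38.5% → Northfield
Downtown wins each credit group but Northfield wins overall — the comparison reverses. Downtown's applications skew toward subprime, which has a lower base rate.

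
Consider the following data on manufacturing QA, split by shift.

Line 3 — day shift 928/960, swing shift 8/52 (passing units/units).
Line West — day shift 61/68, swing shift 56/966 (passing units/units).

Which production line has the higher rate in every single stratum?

Line 3

Day shift: Line 3 928/960 = 96.7%, Line West 61/68 = 89.7% → Line 3
Swing shift: Line 3 8/52 = 15.4%, Line West 56/966 = 5.8% → Line 3
Line 3 has the higher rate in both groups.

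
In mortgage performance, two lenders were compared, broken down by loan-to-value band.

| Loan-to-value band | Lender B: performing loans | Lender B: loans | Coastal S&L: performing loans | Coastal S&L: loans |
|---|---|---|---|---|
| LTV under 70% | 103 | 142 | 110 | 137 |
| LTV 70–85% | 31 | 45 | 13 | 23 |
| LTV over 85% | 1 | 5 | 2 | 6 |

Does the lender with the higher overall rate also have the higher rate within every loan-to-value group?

No

LTV under 70%: Lender B 103/142 = 72.5%, Coastal S&L 110/137 = 80.3% → Coastal S&L
LTV 70–85%: Lender B 31/45 = 68.9%, Coastal S&L 13/23 = 56.5% → Lender B
LTV over 85%: Lender B 1/5 = 20.0%, Coastal S&L 2/6 = 33.3% → Coastal S&L
Overall: Lender B 135/192 = 70.3%, Coastal S&L 125/166 = 75.3% → Coastal S&L
Neither sweeps: Lender B wins 1 of 3 groups, Coastal S&L wins 2. Coastal S&L wins overall but not every group — no Simpson reversal.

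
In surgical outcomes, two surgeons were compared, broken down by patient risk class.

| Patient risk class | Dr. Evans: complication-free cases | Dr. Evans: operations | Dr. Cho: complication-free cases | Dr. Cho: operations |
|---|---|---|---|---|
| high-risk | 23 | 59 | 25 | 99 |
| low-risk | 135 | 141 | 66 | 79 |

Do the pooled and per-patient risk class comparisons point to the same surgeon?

High-risk: Dr. Evans 23/59 = 39.0%, Dr. Cho 25/99 = 25.3% → Dr. Evans
Low-risk: Dr. Evans 135/141 = 95.7%, Dr. Cho 66/79 = 83.5% → Dr. Evans
Overall: Dr. Evans 158/200 = 79.0%, Dr. Cho 91/178 = 51.1% → Dr. Evans
Dr. Evans wins overall and in every patient risk group — no reversal.

Yes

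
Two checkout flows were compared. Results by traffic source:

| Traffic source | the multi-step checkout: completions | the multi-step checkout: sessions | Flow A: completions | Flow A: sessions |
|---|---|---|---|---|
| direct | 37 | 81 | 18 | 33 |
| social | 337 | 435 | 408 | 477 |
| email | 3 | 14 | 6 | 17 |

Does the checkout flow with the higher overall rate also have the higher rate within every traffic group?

Direct: the multi-step checkout 37/81 = 45.7%, Flow A 18/33 = 54.5% → Flow A
Social: the multi-step checkout 337/435 = 77.5%, Flow A 408/477 = 85.5% → Flow A
Email: the multi-step checkout 3/14 = 21.4%, Flow A 6/17 = 35.3% → Flow A
Overall: the multi-step checkout 377/530 = 71.1%, Flow A 432/527 = 82.0% → Flow A
Flow A wins overall and in every traffic group — no reversal.

Yes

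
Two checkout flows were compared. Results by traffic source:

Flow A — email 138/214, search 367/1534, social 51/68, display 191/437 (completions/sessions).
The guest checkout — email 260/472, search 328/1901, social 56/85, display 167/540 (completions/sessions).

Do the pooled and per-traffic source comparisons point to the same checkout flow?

Yes

Email: Flow A 138/214 = 64.5%, the guest checkout 260/472 = 55.1% → Flow A
Search: Flow A 367/1534 = 23.9%, the guest checkout 328/1901 = 17.3% → Flow A
Social: Flow A 51/68 = 75.0%, the guest checkout 56/85 = 65.9% → Flow A
Display: Flow A 191/437 = 43.7%, the guest checkout 167/540 = 30.9% → Flow A
Overall: Flow A 747/2253 = 33.2%, the guest checkout 811/2998 = 27.1% → Flow A
Flow A wins overall and in every traffic group — no reversal.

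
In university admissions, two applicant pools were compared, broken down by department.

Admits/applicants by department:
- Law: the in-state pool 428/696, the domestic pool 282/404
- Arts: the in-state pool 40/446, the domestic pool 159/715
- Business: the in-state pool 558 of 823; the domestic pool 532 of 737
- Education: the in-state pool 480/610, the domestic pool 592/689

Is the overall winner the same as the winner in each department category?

Yes

Law: the in-state pool 428/696 = 61.5%, the domestic pool 282/404 = 69.8% → the domestic pool
Arts: the in-state pool 40/446 = 9.0%, the domestic pool 159/715 = 22.2% → the domestic pool
Business: the in-state pool 558/823 = 67.8%, the domestic pool 532/737 = 72.2% → the domestic pool
Education: the in-state pool 480/610 = 78.7%, the domestic pool 592/689 = 85.9% → the domestic pool
Overall: the in-state pool 1506/2575 = 58.5%, the domestic pool 1565/2545 = 61.5% → the domestic pool
The domestic pool wins overall and in every department group — no reversal.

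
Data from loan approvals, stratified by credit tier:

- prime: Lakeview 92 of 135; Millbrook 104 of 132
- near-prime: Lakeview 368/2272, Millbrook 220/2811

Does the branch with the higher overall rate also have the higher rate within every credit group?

Prime: Lakeview 92/135 = 68.1%, Millbrook 104/132 = 78.8% → Millbrook
Near-prime: Lakeview 368/2272 = 16.2%, Millbrook 220/2811 = 7.8% → Lakeview
Overall: Lakeview 460/2407 = 19.1%, Millbrook 324/2943 = 11.0% → Lakeview
Neither sweeps: Lakeview wins 1 of 2 groups, Millbrook wins 1. Lakeview wins overall but not every group — no Simpson reversal.

No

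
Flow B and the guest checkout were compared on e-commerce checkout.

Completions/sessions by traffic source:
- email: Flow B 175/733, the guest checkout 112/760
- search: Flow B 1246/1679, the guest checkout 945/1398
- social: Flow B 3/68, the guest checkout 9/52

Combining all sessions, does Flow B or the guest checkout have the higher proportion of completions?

Flow B

Email: Flow B 175/733 = 23.9%, the guest checkout 112/760 = 14.7% → Flow B
Search: Flow B 1246/1679 = 74.2%, the guest checkout 945/1398 = 67.6% → Flow B
Social: Flow B 3/68 = 4.4%, the guest checkout 9/52 = 17.3% → the guest checkout
Overall: Flow B 1424/2480 = 57.4%, the guest checkout 1066/2210 = 48.2% → Flow B
(Neither sweeps every traffic group, but Flow B has the higher pooled rate.)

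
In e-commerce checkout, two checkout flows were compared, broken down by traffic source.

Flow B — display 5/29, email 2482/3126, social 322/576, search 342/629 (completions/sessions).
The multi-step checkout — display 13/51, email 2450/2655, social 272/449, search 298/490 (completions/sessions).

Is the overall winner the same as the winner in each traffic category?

Display: Flow B 5/29 = 17.2%, the multi-step checkout 13/51 = 25.5% → the multi-step checkout
Email: Flow B 2482/3126 = 79.4%, the multi-step checkout 2450/2655 = 92.3% → the multi-step checkout
Social: Flow B 322/576 = 55.9%, the multi-step checkout 272/449 = 60.6% → the multi-step checkout
Search: Flow B 342/629 = 54.4%, the multi-step checkout 298/490 = 60.8% → the multi-step checkout
Overall: Flow B 3151/4360 = 72.3%, the multi-step checkout 3033/3645 = 83.2% → the multi-step checkout
The multi-step checkout wins overall and in every traffic group — no reversal.

Yes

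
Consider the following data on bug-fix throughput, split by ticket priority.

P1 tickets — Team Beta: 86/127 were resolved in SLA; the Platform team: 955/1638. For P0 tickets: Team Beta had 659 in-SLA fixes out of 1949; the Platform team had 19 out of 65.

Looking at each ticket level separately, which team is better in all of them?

P1: Team Beta 86/127 = 67.7%, the Platform team 955/1638 = 58.3% → Team Beta
P0: Team Beta 659/1949 = 33.8%, the Platform team 19/65 = 29.2% → Team Beta
Team Beta has the higher rate in both groups.

Team Beta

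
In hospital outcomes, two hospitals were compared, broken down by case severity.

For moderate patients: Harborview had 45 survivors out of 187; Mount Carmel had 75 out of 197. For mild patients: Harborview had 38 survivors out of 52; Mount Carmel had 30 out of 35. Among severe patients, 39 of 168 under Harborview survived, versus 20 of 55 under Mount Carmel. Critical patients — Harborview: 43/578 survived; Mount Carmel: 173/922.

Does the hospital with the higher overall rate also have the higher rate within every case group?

Yes

Moderate: Harborview 45/187 = 24.1%, Mount Carmel 75/197 = 38.1% → Mount Carmel
Mild: Harborview 38/52 = 73.1%, Mount Carmel 30/35 = 85.7% → Mount Carmel
Severe: Harborview 39/168 = 23.2%, Mount Carmel 20/55 = 36.4% → Mount Carmel
Critical: Harborview 43/578 = 7.4%, Mount Carmel 173/922 = 18.8% → Mount Carmel
Overall: Harborview 165/985 = 16.8%, Mount Carmel 298/1209 = 24.6% → Mount Carmel
Mount Carmel wins overall and in every case group — no reversal.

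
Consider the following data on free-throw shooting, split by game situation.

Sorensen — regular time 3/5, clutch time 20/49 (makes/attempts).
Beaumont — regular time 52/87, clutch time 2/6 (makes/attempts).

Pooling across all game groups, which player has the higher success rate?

Beaumont

Regular time: Sorensen 3/5 = 60.0%, Beaumont 52/87 = 59.8% → Sorensen
Clutch time: Sorensen 20/49 = 40.8%, Beaumont 2/6 = 33.3% → Sorensen
Overall: Sorensen 23/54 = 42.6%, Beaumont 54/93 = 58.1% → Beaumont
(Sorensen wins every game group but Beaumont wins overall — Sorensen's attempts skew toward the low-rate clutch time group.)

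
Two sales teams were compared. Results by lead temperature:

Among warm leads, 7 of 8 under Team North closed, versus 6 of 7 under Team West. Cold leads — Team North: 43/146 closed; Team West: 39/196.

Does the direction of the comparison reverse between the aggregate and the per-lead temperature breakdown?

Warm: Team North 7/8 = 87.5%, Team West 6/7 = 85.7% → Team North
Cold: Team North 43/146 = 29.5%, Team West 39/196 = 19.9% → Team North
Overall: Team North 50/154 = 32.5%, Team West 45/203 = 22.2% → Team North
Team North wins overall and in every lead group — no reversal.

No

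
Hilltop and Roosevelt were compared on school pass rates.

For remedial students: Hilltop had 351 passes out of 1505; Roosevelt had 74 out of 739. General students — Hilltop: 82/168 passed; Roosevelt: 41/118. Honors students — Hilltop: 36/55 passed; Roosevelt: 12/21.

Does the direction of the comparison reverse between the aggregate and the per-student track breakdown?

No

Remedial: Hilltop 351/1505 = 23.3%, Roosevelt 74/739 = 10.0% → Hilltop
General: Hilltop 82/168 = 48.8%, Roosevelt 41/118 = 34.7% → Hilltop
Honors: Hilltop 36/55 = 65.5%, Roosevelt 12/21 = 57.1% → Hilltop
Overall: Hilltop 469/1728 = 27.1%, Roosevelt 127/878 = 14.5% → Hilltop
Hilltop wins overall and in every student group — no reversal.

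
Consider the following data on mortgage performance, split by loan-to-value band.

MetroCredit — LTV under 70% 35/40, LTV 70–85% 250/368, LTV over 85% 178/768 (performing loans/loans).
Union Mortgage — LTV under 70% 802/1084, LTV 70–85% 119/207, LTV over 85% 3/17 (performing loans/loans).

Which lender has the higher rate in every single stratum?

MetroCredit

LTV under 70%: MetroCredit 35/40 = 87.5%, Union Mortgage 802/1084 = 74.0% → MetroCredit
LTV 70–85%: MetroCredit 250/368 = 67.9%, Union Mortgage 119/207 = 57.5% → MetroCredit
LTV over 85%: MetroCredit 178/768 = 23.2%, Union Mortgage 3/17 = 17.6% → MetroCredit
MetroCredit has the higher rate in all 3 groups.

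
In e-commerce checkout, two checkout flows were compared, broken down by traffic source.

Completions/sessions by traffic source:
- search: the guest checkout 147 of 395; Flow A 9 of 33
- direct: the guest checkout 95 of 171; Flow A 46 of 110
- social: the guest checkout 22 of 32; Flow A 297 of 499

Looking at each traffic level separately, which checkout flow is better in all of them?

the guest checkout

Search: the guest checkout 147/395 = 37.2%, Flow A 9/33 = 27.3% → the guest checkout
Direct: the guest checkout 95/171 = 55.6%, Flow A 46/110 = 41.8% → the guest checkout
Social: the guest checkout 22/32 = 68.8%, Flow A 297/499 = 59.5% → the guest checkout
The guest checkout has the higher rate in all 3 groups.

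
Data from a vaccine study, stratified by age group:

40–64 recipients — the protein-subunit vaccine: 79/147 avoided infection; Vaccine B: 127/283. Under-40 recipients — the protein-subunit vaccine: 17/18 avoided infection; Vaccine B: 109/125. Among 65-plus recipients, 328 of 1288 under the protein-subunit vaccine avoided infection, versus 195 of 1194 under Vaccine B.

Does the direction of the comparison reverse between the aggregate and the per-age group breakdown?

No

40–64: the protein-subunit vaccine 79/147 = 53.7%, Vaccine B 127/283 = 44.9% → the protein-subunit vaccine
Under-40: the protein-subunit vaccine 17/18 = 94.4%, Vaccine B 109/125 = 87.2% → the protein-subunit vaccine
65-plus: the protein-subunit vaccine 328/1288 = 25.5%, Vaccine B 195/1194 = 16.3% → the protein-subunit vaccine
Overall: the protein-subunit vaccine 424/1453 = 29.2%, Vaccine B 431/1602 = 26.9% → the protein-subunit vaccine
The protein-subunit vaccine wins overall and in every age group — no reversal.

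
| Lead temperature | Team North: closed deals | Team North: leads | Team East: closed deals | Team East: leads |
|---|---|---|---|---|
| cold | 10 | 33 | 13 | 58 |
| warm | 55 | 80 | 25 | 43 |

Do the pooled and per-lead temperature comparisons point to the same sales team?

Yes

Cold: Team North 10/33 = 30.3%, Team East 13/58 = 22.4% → Team North
Warm: Team North 55/80 = 68.8%, Team East 25/43 = 58.1% → Team North
Overall: Team North 65/113 = 57.5%, Team East 38/101 = 37.6% → Team North
Team North wins overall and in every lead group — no reversal.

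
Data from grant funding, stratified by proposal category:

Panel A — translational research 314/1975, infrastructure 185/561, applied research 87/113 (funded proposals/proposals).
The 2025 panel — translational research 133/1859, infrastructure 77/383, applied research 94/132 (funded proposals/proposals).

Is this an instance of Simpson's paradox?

No

Translational research: Panel A 314/1975 = 15.9%, the 2025 panel 133/1859 = 7.2% → Panel A
Infrastructure: Panel A 185/561 = 33.0%, the 2025 panel 77/383 = 20.1% → Panel A
Applied research: Panel A 87/113 = 77.0%, the 2025 panel 94/132 = 71.2% → Panel A
Overall: Panel A 586/2649 = 22.1%, the 2025 panel 304/2374 = 12.8% → Panel A
Panel A wins overall and in every proposal group — no reversal.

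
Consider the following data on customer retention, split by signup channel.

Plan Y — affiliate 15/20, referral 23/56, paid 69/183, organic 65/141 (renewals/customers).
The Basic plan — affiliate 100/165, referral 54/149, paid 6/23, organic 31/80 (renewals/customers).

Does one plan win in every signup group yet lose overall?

Affiliate: Plan Y 15/20 = 75.0%, the Basic plan 100/165 = 60.6% → Plan Y
Referral: Plan Y 23/56 = 41.1%, the Basic plan 54/149 = 36.2% → Plan Y
Paid: Plan Y 69/183 = 37.7%, the Basic plan 6/23 = 26.1% → Plan Y
Organic: Plan Y 65/141 = 46.1%, the Basic plan 31/80 = 38.8% → Plan Y
Overall: Plan Y 172/400 = 43.0%, the Basic plan 191/417 = 45.8% → the Basic plan
Plan Y wins each signup group but the Basic plan wins overall — the comparison reverses. Plan Y's customers skew toward paid, which has a lower base rate.

Yes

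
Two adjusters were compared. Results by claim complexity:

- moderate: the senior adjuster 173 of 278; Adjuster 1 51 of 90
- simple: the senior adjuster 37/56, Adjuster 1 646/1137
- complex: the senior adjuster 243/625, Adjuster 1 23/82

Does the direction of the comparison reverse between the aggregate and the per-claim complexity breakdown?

Moderate: the senior adjuster 173/278 = 62.2%, Adjuster 1 51/90 = 56.7% → the senior adjuster
Simple: the senior adjuster 37/56 = 66.1%, Adjuster 1 646/1137 = 56.8% → the senior adjuster
Complex: the senior adjuster 243/625 = 38.9%, Adjuster 1 23/82 = 28.0% → the senior adjuster
Overall: the senior adjuster 453/959 = 47.2%, Adjuster 1 720/1309 = 55.0% → Adjuster 1
The senior adjuster wins each claim group but Adjuster 1 wins overall — the comparison reverses. The senior adjuster's claims skew toward complex, which has a lower base rate.

Yes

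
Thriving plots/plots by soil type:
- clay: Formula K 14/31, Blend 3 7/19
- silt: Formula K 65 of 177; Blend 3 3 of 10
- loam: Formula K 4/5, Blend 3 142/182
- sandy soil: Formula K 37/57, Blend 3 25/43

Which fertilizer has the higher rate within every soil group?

Clay: Formula K 14/31 = 45.2%, Blend 3 7/19 = 36.8% → Formula K
Silt: Formula K 65/177 = 36.7%, Blend 3 3/10 = 30.0% → Formula K
Loam: Formula K 4/5 = 80.0%, Blend 3 142/182 = 78.0% → Formula K
Sandy soil: Formula K 37/57 = 64.9%, Blend 3 25/43 = 58.1% → Formula K
Formula K has the higher rate in all 4 groups.

Formula K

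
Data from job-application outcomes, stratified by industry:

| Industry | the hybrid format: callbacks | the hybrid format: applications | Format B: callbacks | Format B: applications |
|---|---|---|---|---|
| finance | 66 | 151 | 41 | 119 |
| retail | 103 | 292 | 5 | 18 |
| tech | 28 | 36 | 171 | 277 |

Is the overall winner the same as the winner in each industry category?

Finance: the hybrid format 66/151 = 43.7%, Format B 41/119 = 34.5% → the hybrid format
Retail: the hybrid format 103/292 = 35.3%, Format B 5/18 = 27.8% → the hybrid format
Tech: the hybrid format 28/36 = 77.8%, Format B 171/277 = 61.7% → the hybrid format
Overall: the hybrid format 197/479 = 41.1%, Format B 217/414 = 52.4% → Format B
The hybrid format wins each industry group but Format B wins overall — the comparison reverses. The hybrid format's applications skew toward retail, which has a lower base rate.

No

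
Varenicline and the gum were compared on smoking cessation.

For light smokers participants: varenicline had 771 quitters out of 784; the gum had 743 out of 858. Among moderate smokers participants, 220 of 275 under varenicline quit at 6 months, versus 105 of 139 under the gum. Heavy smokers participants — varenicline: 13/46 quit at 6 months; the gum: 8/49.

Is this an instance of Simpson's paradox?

No

Light smokers: varenicline 771/784 = 98.3%, the gum 743/858 = 86.6% → varenicline
Moderate smokers: varenicline 220/275 = 80.0%, the gum 105/139 = 75.5% → varenicline
Heavy smokers: varenicline 13/46 = 28.3%, the gum 8/49 = 16.3% → varenicline
Overall: varenicline 1004/1105 = 90.9%, the gum 856/1046 = 81.8% → varenicline
Varenicline wins overall and in every dependence group — no reversal.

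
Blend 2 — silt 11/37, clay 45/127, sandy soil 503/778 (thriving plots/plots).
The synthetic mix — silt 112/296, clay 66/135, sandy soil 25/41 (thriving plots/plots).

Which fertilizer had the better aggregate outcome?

Silt: Blend 2 11/37 = 29.7%, the synthetic mix 112/296 = 37.8% → the synthetic mix
Clay: Blend 2 45/127 = 35.4%, the synthetic mix 66/135 = 48.9% → the synthetic mix
Sandy soil: Blend 2 503/778 = 64.7%, the synthetic mix 25/41 = 61.0% → Blend 2
Overall: Blend 2 559/942 = 59.3%, the synthetic mix 203/472 = 43.0% → Blend 2
(Neither sweeps every soil group, but Blend 2 has the higher pooled rate.)

Blend 2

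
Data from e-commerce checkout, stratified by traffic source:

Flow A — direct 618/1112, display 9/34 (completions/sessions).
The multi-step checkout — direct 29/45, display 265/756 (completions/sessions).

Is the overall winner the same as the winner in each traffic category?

No

Direct: Flow A 618/1112 = 55.6%, the multi-step checkout 29/45 = 64.4% → the multi-step checkout
Display: Flow A 9/34 = 26.5%, the multi-step checkout 265/756 = 35.1% → the multi-step checkout
Overall: Flow A 627/1146 = 54.7%, the multi-step checkout 294/801 = 36.7% → Flow A
The multi-step checkout wins each traffic group but Flow A wins overall — the comparison reverses. The multi-step checkout's sessions skew toward display, which has a lower base rate.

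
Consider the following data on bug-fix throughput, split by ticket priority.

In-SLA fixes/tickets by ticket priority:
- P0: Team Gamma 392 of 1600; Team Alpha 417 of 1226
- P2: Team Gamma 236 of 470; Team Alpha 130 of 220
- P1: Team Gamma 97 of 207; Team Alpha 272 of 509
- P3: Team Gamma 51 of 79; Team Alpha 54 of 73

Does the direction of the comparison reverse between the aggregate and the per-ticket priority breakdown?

P0: Team Gamma 392/1600 = 24.5%, Team Alpha 417/1226 = 34.0% → Team Alpha
P2: Team Gamma 236/470 = 50.2%, Team Alpha 130/220 = 59.1% → Team Alpha
P1: Team Gamma 97/207 = 46.9%, Team Alpha 272/509 = 53.4% → Team Alpha
P3: Team Gamma 51/79 = 64.6%, Team Alpha 54/73 = 74.0% → Team Alpha
Overall: Team Gamma 776/2356 = 32.9%, Team Alpha 873/2028 = 43.0% → Team Alpha
Team Alpha wins overall and in every ticket group — no reversal.

No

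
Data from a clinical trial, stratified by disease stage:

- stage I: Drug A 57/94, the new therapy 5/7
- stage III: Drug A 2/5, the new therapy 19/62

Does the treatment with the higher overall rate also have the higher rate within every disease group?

No

Stage I: Drug A 57/94 = 60.6%, the new therapy 5/7 = 71.4% → the new therapy
Stage III: Drug A 2/5 = 40.0%, the new therapy 19/62 = 30.6% → Drug A
Overall: Drug A 59/99 = 59.6%, the new therapy 24/69 = 34.8% → Drug A
Neither sweeps: Drug A wins 1 of 2 groups, the new therapy wins 1. Drug A wins overall but not every group — no Simpson reversal.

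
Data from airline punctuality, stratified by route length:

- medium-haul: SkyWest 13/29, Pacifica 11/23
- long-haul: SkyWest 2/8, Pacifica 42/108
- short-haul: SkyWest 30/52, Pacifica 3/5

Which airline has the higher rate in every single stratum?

Medium-haul: SkyWest 13/29 = 44.8%, Pacifica 11/23 = 47.8% → Pacifica
Long-haul: SkyWest 2/8 = 25.0%, Pacifica 42/108 = 38.9% → Pacifica
Short-haul: SkyWest 30/52 = 57.7%, Pacifica 3/5 = 60.0% → Pacifica
Pacifica has the higher rate in all 3 groups.

Pacifica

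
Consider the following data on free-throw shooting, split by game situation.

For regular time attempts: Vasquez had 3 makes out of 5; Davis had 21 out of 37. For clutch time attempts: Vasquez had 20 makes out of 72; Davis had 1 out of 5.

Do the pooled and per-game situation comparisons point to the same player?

No

Regular time: Vasquez 3/5 = 60.0%, Davis 21/37 = 56.8% → Vasquez
Clutch time: Vasquez 20/72 = 27.8%, Davis 1/5 = 20.0% → Vasquez
Overall: Vasquez 23/77 = 29.9%, Davis 22/42 = 52.4% → Davis
Vasquez wins each game group but Davis wins overall — the comparison reverses. Vasquez's attempts skew toward clutch time, which has a lower base rate.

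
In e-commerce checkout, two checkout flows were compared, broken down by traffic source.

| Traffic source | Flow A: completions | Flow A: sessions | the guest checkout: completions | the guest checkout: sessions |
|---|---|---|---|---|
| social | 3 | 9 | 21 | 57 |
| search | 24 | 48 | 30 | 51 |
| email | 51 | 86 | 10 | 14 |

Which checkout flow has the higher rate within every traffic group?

Social: Flow A 3/9 = 33.3%, the guest checkout 21/57 = 36.8% → the guest checkout
Search: Flow A 24/48 = 50.0%, the guest checkout 30/51 = 58.8% → the guest checkout
Email: Flow A 51/86 = 59.3%, the guest checkout 10/14 = 71.4% → the guest checkout
The guest checkout has the higher rate in all 3 groups.

the guest checkout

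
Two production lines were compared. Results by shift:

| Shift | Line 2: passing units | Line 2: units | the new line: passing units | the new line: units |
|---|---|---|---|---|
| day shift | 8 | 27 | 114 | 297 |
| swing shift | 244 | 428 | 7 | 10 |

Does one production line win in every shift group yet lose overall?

Yes

Day shift: Line 2 8/27 = 29.6%, the new line 114/297 = 38.4% → the new line
Swing shift: Line 2 244/428 = 57.0%, the new line 7/10 = 70.0% → the new line
Overall: Line 2 252/455 = 55.4%, the new line 121/307 = 39.4% → Line 2
The new line wins each shift group but Line 2 wins overall — the comparison reverses. The new line's units skew toward day shift, which has a lower base rate.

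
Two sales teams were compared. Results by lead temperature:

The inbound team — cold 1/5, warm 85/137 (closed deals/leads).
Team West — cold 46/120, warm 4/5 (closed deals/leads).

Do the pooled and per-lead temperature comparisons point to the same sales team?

Cold: the inbound team 1/5 = 20.0%, Team West 46/120 = 38.3% → Team West
Warm: the inbound team 85/137 = 62.0%, Team West 4/5 = 80.0% → Team West
Overall: the inbound team 86/142 = 60.6%, Team West 50/125 = 40.0% → the inbound team
Team West wins each lead group but the inbound team wins overall — the comparison reverses. Team West's leads skew toward cold, which has a lower base rate.

No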